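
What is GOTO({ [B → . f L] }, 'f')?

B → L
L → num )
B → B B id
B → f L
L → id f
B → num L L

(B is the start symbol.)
{ [B → f . L], [L → . id f], [L → . num )] }

GOTO(I, 'f') = CLOSURE({ [A → αX.β] : [A → α.Xβ] ∈ I, X = 'f' })

Items with dot before 'f', with the dot advanced:
  [B → . f L] → [B → f . L]
Closure of the advanced items:
  [B → f . L] has the dot before L: add [L → . num )], [L → . id f]

GOTO = { [B → f . L], [L → . id f], [L → . num )] }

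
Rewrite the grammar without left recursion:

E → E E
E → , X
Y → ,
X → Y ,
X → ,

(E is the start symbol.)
E → , X E'
E' → E E'
E' → ε
Y → ,
X → Y ,
X → ,

E is directly left-recursive. The standard transformation for
  A → A α₁ | ... | A α_m | β₁ | ... | β_n
is
  A  → β₁ A' | ... | β_n A'
  A' → α₁ A' | ... | α_m A' | ε

E → , X becomes E → , X E'
E → E E becomes E' → E E'
Add E' → ε

Productions for other non-terminals are unchanged:
  Y → ,
  X → Y ,
  X → ,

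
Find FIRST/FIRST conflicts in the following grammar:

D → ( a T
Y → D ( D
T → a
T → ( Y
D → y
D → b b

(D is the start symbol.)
Productions for D:
  D → ( a T: FIRST = { '(' }
  D → y: FIRST = { 'y' }
  D → b b: FIRST = { 'b' }
Productions for T:
  T → a: FIRST = { 'a' }
  T → ( Y: FIRST = { '(' }
Y has only one production, so no FIRST/FIRST conflict is possible there.

All alternatives of each non-terminal have pairwise disjoint FIRST sets.

Answer: No FIRST/FIRST conflicts.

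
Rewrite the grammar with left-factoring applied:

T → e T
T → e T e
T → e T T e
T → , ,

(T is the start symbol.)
Left-factoring transforms A → αβ₁ | αβ₂ into A → αA' and A' → β₁ | β₂
(α is the longest common prefix among the alternatives). Repeat until
no nonterminal has two alternatives with a common prefix.

Round 1: T has alternatives sharing prefix 'e T'. Introduce T': T → e T T'
  Add: T' → ε
  Add: T' → e
  Add: T' → T e

No remaining common prefixes — done.

Resulting grammar:
T → e T T'
T' → ε
T' → e
T' → T e
T → , ,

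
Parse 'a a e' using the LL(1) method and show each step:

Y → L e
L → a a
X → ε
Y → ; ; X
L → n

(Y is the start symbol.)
LL(1) parsing maintains a stack (initially the start symbol over $) and the input. At each step: if the stack top is a terminal, match it against the current input token; if it is a non-terminal N, replace it with the RHS of M[N, lookahead] (the unique production whose predict set contains the lookahead).

Stack is shown with the top on the left.

Stack    Input    Action
------------------------
Y $      a a e $  output Y → L e
L e $    a a e $  output L → a a
a a e $  a a e $  match 'a'
a e $    a e $    match 'a'
e $      e $      match 'e'
$        $        accept

The string is accepted.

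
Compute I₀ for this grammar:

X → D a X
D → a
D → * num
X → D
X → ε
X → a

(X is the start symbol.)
First, augment the grammar with X' → X
I₀ = CLOSURE({ [X' → . X] }):
  [X' → . X] has the dot before X: add [X → . D a X], [X → . D], [X → .], [X → . a]
  [X → . D a X] has the dot before D: add [D → . a], [D → . * num]
No further items can be added.

I₀ = { [D → . * num], [D → . a], [X → . D a X], [X → . D], [X → . a], [X → .], [X' → . X] }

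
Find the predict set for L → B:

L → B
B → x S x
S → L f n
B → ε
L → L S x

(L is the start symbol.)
{ $, 'f', 'x' }

PREDICT(L → B) = (FIRST(RHS) \ {ε}) ∪ (FOLLOW(L) if ε ∈ FIRST(RHS), i.e. RHS ⇒* ε)
FIRST(B) = { 'x', ε }
FIRST(B) = { 'x', ε }
ε ∈ FIRST(B) (the right-hand side is nullable), so add FOLLOW(L) = { $, 'f', 'x' }
PREDICT(L → B) = { $, 'f', 'x' }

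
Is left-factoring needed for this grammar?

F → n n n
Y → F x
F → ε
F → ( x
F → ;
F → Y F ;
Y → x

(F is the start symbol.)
No, left-factoring is not needed

Left-factoring is needed when two productions for the same non-terminal
share a common prefix on the right-hand side.

Productions for F:
  F → n n n
  F → ε
  F → ( x
  F → ;
  F → Y F ;
Productions for Y:
  Y → F x
  Y → x

No common prefixes found.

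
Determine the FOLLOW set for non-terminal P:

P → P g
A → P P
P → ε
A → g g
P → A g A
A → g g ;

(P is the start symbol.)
{ $, 'g' }

P is the start symbol, so $ ∈ FOLLOW(P).
In P → P g: P is followed by g, add FIRST(g) \ {ε} = { 'g' }
In A → P P: P is followed by P, add FIRST(P) \ {ε} = { 'g' }
  P is nullable, so also add FOLLOW(A)
In A → P P: P is at the end, add FOLLOW(A)

The FOLLOW sets referred to above (computed the same way, to a fixed point):
  FOLLOW(A) = { $, 'g' }

Taking the union: FOLLOW(P) = { $, 'g' }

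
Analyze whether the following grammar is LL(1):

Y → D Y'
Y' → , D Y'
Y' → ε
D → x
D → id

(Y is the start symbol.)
Relevant sets:
  FOLLOW(Y') = { $ }

For Y':
  PREDICT(Y' → ',' D Y') = { ',' }
  PREDICT(Y' → ε) = { $ }
For D:
  PREDICT(D → x) = { 'x' }
  PREDICT(D → id) = { 'id' }
Y has a single production, so nothing to check there.

All predict sets are disjoint. The grammar IS LL(1).

Answer: Yes, the grammar is LL(1).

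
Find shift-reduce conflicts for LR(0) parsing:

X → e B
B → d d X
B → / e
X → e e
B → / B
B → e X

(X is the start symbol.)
A shift-reduce conflict occurs when an LR(0) state has both:
  - a complete (reduce) item [A → α .] (dot at the end), and
  - a shift item [B → β . c γ] (dot before a terminal).

Augment with X' → X and build the canonical LR(0) collection (I0 = CLOSURE({[X' → . X]}), then GOTO on every symbol after a dot until no new states appear). It has 12 states:
  I0: { [X → . e B], [X → . e e], [X' → . X] }  — shift
  I1: { [X' → X .] }  — accept
  I2: { [B → . / B], [B → . / e], [B → . d d X], [B → . e X], [X → e . B], [X → e . e] }  — shift
  I3: { [B → . / B], [B → . / e], [B → . d d X], [B → . e X], [B → / . B], [B → / . e] }  — shift
  I4: { [X → e B .] }  — reduce
  I5: { [B → d . d X] }  — shift
  I6: { [B → e . X], [X → . e B], [X → . e e], [X → e e .] }  — shift, reduce
  I7: { [B → e X .] }  — reduce
  I8: { [B → d d . X], [X → . e B], [X → . e e] }  — shift
  I9: { [B → d d X .] }  — reduce
  I10: { [B → / B .] }  — reduce
  I11: { [B → / e .], [B → e . X], [X → . e B], [X → . e e] }  — shift, reduce

I6 contains reduce item [X → e e .] and shift items [X → . e B], [X → . e e] — shift-reduce conflict.
I11 contains reduce item [B → / e .] and shift items [X → . e B], [X → . e e] — shift-reduce conflict.

Answer: Yes — I6: [X → e e .] vs [X → . e B]; I11: [B → / e .] vs [X → . e B]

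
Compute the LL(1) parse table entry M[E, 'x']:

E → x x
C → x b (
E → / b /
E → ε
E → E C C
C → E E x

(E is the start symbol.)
E → x x, E → ε, E → E C C

To find M[E, 'x'], we find productions for E where 'x' is in the predict set (PREDICT(N → α) = (FIRST(α) \ {ε}) ∪ (FOLLOW(N) if α ⇒* ε)).

Relevant sets:
  FIRST(E) = { '/', 'x', ε }
  FIRST(C) = { '/', 'x' }
  FOLLOW(E) = { $, '/', 'x' }

E → x x: PREDICT = { 'x' }
  'x' is in predict set, so this production goes in M[E, 'x']
E → / b /: PREDICT = { '/' }
E → ε: PREDICT = { $, '/', 'x' }
  'x' is in predict set, so this production goes in M[E, 'x']
E → E C C: PREDICT = { '/', 'x' }
  'x' is in predict set, so this production goes in M[E, 'x']

M[E, 'x'] = E → x x, E → ε, E → E C C  (a multiply-defined cell — the grammar is not LL(1))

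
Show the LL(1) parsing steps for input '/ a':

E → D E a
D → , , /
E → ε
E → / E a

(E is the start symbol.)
Stack is shown with the top on the left.

Stack    Input  Action
----------------------
E $      / a $  output E → / E a
/ E a $  / a $  match '/'
E a $    a $    output E → ε
a $      a $    match 'a'
$        $      accept

The string is accepted.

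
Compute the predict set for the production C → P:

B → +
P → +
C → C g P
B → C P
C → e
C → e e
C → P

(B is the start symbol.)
{ '+' }

PREDICT(C → P) = (FIRST(RHS) \ {ε}) ∪ (FOLLOW(C) if ε ∈ FIRST(RHS), i.e. RHS ⇒* ε)
FIRST(P) = { '+' }
FIRST(P) = { '+' }
ε ∉ FIRST(P), so FOLLOW(C) is not added.
PREDICT(C → P) = { '+' }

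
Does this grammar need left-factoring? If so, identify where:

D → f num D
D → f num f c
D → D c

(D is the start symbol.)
Yes, D has productions with common prefix 'f num'

Left-factoring is needed when two productions for the same non-terminal
share a common prefix on the right-hand side.

Productions for D:
  D → f num D
  D → f num f c
  D → D c

Found common prefix 'f num' in productions for D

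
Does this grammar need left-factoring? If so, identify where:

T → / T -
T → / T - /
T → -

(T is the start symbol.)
Yes, T has productions with common prefix '/ T -'

Left-factoring is needed when two productions for the same non-terminal
share a common prefix on the right-hand side.

Productions for T:
  T → / T -
  T → / T - /
  T → -

Found common prefix '/ T -' in productions for T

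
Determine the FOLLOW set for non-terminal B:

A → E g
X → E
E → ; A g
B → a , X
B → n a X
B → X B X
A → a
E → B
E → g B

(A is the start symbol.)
{ ';', 'a', 'g', 'n' }

To compute FOLLOW(B), find every occurrence of B on a right-hand side N → α B β: add FIRST(β) \ {ε}, and if β is empty or nullable also add FOLLOW(N). Iterate to a fixed point.

In B → X B X: B is followed by X, add FIRST(X) \ {ε} = { ';', 'a', 'g', 'n' }
In E → B: B is at the end, add FOLLOW(E)
In E → g B: B is at the end, add FOLLOW(E)

The FOLLOW sets referred to above (computed the same way, to a fixed point):
  FOLLOW(E) = { ';', 'a', 'g', 'n' }

Taking the union: FOLLOW(B) = { ';', 'a', 'g', 'n' }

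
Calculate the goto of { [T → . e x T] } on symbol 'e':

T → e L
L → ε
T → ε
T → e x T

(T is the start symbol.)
GOTO(I, 'e') = CLOSURE({ [A → αX.β] : [A → α.Xβ] ∈ I, X = 'e' })

Items with dot before 'e', with the dot advanced:
  [T → . e x T] → [T → e . x T]
Closure adds nothing (no advanced item has the dot before a non-terminal).

GOTO = { [T → e . x T] }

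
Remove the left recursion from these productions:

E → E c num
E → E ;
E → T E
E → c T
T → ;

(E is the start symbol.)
E → T E E'
E → c T E'
E' → c num E'
E' → ; E'
E' → ε
T → ;

E is directly left-recursive. The standard transformation for
  A → A α₁ | ... | A α_m | β₁ | ... | β_n
is
  A  → β₁ A' | ... | β_n A'
  A' → α₁ A' | ... | α_m A' | ε

E → T E becomes E → T E E'
E → c T becomes E → c T E'
E → E c num becomes E' → c num E'
E → E ; becomes E' → ; E'
Add E' → ε

Productions for other non-terminals are unchanged:
  T → ;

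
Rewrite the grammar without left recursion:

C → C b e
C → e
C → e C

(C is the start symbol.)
C → e C'
C → e C C'
C' → b e C'
C' → ε

C is directly left-recursive. The standard transformation for
  A → A α₁ | ... | A α_m | β₁ | ... | β_n
is
  A  → β₁ A' | ... | β_n A'
  A' → α₁ A' | ... | α_m A' | ε

C → e becomes C → e C'
C → e C becomes C → e C C'
C → C b e becomes C' → b e C'
Add C' → ε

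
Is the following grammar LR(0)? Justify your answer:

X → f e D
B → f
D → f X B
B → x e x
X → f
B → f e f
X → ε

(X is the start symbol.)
Augment with X' → X and build the canonical LR(0) collection (I0 = CLOSURE({[X' → . X]}), then GOTO on every symbol after a dot until no new states appear). It has 14 states:
  I0: { [X → . f e D], [X → . f], [X → .], [X' → . X] }  — shift, reduce
  I1: { [X' → X .] }  — accept
  I2: { [X → f . e D], [X → f .] }  — shift, reduce
  I3: { [D → . f X B], [X → f e . D] }  — shift
  I4: { [X → f e D .] }  — reduce
  I5: { [D → f . X B], [X → . f e D], [X → . f], [X → .] }  — shift, reduce
  I6: { [B → . f e f], [B → . f], [B → . x e x], [D → f X . B] }  — shift
  I7: { [D → f X B .] }  — reduce
  I8: { [B → f . e f], [B → f .] }  — shift, reduce
  I9: { [B → x . e x] }  — shift
  I10: { [B → x e . x] }  — shift
  I11: { [B → x e x .] }  — reduce
  I12: { [B → f e . f] }  — shift
  I13: { [B → f e f .] }  — reduce

Conflict in state I0:
  Shift-reduce conflict between [X → .] and [X → . f]
So the grammar is NOT LR(0).

Answer: No. Shift-reduce conflict between [X → .] and [X → . f]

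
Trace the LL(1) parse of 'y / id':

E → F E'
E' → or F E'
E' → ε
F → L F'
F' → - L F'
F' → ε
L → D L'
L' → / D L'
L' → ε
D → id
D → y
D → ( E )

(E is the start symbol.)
LL(1) parsing maintains a stack (initially the start symbol over $) and the input. At each step: if the stack top is a terminal, match it against the current input token; if it is a non-terminal N, replace it with the RHS of M[N, lookahead] (the unique production whose predict set contains the lookahead).

Stack is shown with the top on the left.

Stack           Input     Action
--------------------------------
E $             y / id $  output E → F E'
F E' $          y / id $  output F → L F'
L F' E' $       y / id $  output L → D L'
D L' F' E' $    y / id $  output D → y
y L' F' E' $    y / id $  match 'y'
L' F' E' $      / id $    output L' → / D L'
/ D L' F' E' $  / id $    match '/'
D L' F' E' $    id $      output D → id
id L' F' E' $   id $      match 'id'
L' F' E' $      $         output L' → ε
F' E' $         $         output F' → ε
E' $            $         output E' → ε
$               $         accept

The string is accepted.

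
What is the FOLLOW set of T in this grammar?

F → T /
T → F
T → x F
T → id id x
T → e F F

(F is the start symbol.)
In F → T /: T is followed by '/', add FIRST('/') \ {ε} = { '/' }

Taking the union: FOLLOW(T) = { '/' }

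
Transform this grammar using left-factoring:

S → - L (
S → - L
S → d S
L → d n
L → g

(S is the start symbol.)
S → - L S'
S' → (
S' → ε
S → d S
L → d n
L → g

Left-factoring transforms A → αβ₁ | αβ₂ into A → αA' and A' → β₁ | β₂
(α is the longest common prefix among the alternatives). Repeat until
no nonterminal has two alternatives with a common prefix.

Round 1: S has alternatives sharing prefix '- L'. Introduce S': S → - L S'
  Add: S' → (
  Add: S' → ε

No remaining common prefixes — done.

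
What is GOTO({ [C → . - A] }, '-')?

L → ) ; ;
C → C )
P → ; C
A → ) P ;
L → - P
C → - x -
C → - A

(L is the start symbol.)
{ [A → . ) P ;], [C → - . A] }

GOTO(I, '-') = CLOSURE({ [A → αX.β] : [A → α.Xβ] ∈ I, X = '-' })

Items with dot before '-', with the dot advanced:
  [C → . - A] → [C → - . A]
Closure of the advanced items:
  [C → - . A] has the dot before A: add [A → . ) P ;]

GOTO = { [A → . ) P ;], [C → - . A] }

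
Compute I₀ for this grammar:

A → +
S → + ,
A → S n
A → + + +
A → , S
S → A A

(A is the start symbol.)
First, augment the grammar with A' → A
I₀ = CLOSURE({ [A' → . A] }):
  [A' → . A] has the dot before A: add [A → . +], [A → . S n], [A → . + + +], [A → . , S]
  [A → . S n] has the dot before S: add [S → . + ,], [S → . A A]
No further items can be added.

I₀ = { [A → . + + +], [A → . +], [A → . , S], [A → . S n], [A' → . A], [S → . + ,], [S → . A A] }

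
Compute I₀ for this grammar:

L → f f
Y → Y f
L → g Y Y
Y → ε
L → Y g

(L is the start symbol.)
First, augment the grammar with L' → L
I₀ = CLOSURE({ [L' → . L] }):
  [L' → . L] has the dot before L: add [L → . f f], [L → . g Y Y], [L → . Y g]
  [L → . Y g] has the dot before Y: add [Y → . Y f], [Y → .]
No further items can be added.

I₀ = { [L → . Y g], [L → . f f], [L → . g Y Y], [L' → . L], [Y → . Y f], [Y → .] }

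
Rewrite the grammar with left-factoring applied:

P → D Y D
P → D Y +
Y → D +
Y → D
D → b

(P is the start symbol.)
P → D Y P'
P' → D
P' → +
Y → D Y'
Y' → +
Y' → ε
D → b

Left-factoring transforms A → αβ₁ | αβ₂ into A → αA' and A' → β₁ | β₂
(α is the longest common prefix among the alternatives). Repeat until
no nonterminal has two alternatives with a common prefix.

Round 1: P has alternatives sharing prefix 'D Y'. Introduce P': P → D Y P'
  Add: P' → D
  Add: P' → +

Round 2: Y has alternatives sharing prefix 'D'. Introduce Y': Y → D Y'
  Add: Y' → +
  Add: Y' → ε

No remaining common prefixes — done.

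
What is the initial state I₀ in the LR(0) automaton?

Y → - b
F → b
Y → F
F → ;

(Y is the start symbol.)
First, augment the grammar with Y' → Y
I₀ = CLOSURE({ [Y' → . Y] }):
  [Y' → . Y] has the dot before Y: add [Y → . - b], [Y → . F]
  [Y → . F] has the dot before F: add [F → . b], [F → . ;]
No further items can be added.

I₀ = { [F → . ;], [F → . b], [Y → . - b], [Y → . F], [Y' → . Y] }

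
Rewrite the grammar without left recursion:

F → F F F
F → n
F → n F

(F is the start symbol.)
F → n F'
F → n F F'
F' → F F F'
F' → ε

F is directly left-recursive. The standard transformation for
  A → A α₁ | ... | A α_m | β₁ | ... | β_n
is
  A  → β₁ A' | ... | β_n A'
  A' → α₁ A' | ... | α_m A' | ε

F → n becomes F → n F'
F → n F becomes F → n F F'
F → F F F becomes F' → F F F'
Add F' → ε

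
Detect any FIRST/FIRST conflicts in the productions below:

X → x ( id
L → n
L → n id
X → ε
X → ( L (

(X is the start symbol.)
Yes. L → n / L → n id on { 'n' }

A FIRST/FIRST conflict occurs when two productions N → α and N → β for the same non-terminal have FIRST(α) ∩ FIRST(β) ≠ ∅ (with ε ∈ FIRST of a nullable right-hand side, so two nullable alternatives also conflict).

Productions for X:
  X → x ( id: FIRST = { 'x' }
  X → ε: FIRST = { ε }
  X → ( L (: FIRST = { '(' }
Productions for L:
  L → n: FIRST = { 'n' }
  L → n id: FIRST = { 'n' }

Conflict for L: L → n and L → n id
  Overlap: { 'n' }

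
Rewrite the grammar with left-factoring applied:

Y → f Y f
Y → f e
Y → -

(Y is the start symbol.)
Left-factoring transforms A → αβ₁ | αβ₂ into A → αA' and A' → β₁ | β₂
(α is the longest common prefix among the alternatives). Repeat until
no nonterminal has two alternatives with a common prefix.

Round 1: Y has alternatives sharing prefix 'f'. Introduce Y': Y → f Y'
  Add: Y' → Y f
  Add: Y' → e

No remaining common prefixes — done.

Resulting grammar:
Y → f Y'
Y' → Y f
Y' → e
Y → -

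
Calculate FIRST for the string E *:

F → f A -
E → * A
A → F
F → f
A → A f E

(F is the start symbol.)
{ '*' }

FIRST sets of the non-terminals involved (from the grammar, by fixed-point iteration):
  FIRST(E) = { '*' }

To compute FIRST(E *), process the symbols left to right:
Symbol E is a non-terminal. Add FIRST(E) \ {ε} = { '*' }
E is not nullable (ε ∉ FIRST(E)), so stop here.
FIRST(E *) = { '*' }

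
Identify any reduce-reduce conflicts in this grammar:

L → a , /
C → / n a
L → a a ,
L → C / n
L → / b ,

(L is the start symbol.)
A reduce-reduce conflict occurs when an LR(0) state has two complete items [A → α .] and [B → β .] — both call for a reduction, and with no lookahead the parser cannot choose between them.

Augment with L' → L and build the canonical LR(0) collection (I0 = CLOSURE({[L' → . L]}), then GOTO on every symbol after a dot until no new states appear). It has 15 states:
  I0: { [C → . / n a], [L → . / b ,], [L → . C / n], [L → . a , /], [L → . a a ,], [L' → . L] }  — shift
  I1: { [C → / . n a], [L → / . b ,] }  — shift
  I2: { [L → C . / n] }  — shift
  I3: { [L' → L .] }  — accept
  I4: { [L → a . , /], [L → a . a ,] }  — shift
  I5: { [L → a , . /] }  — shift
  I6: { [L → a a . ,] }  — shift
  I7: { [L → a a , .] }  — reduce
  I8: { [L → a , / .] }  — reduce
  I9: { [L → C / . n] }  — shift
  I10: { [L → C / n .] }  — reduce
  I11: { [L → / b . ,] }  — shift
  I12: { [C → / n . a] }  — shift
  I13: { [C → / n a .] }  — reduce
  I14: { [L → / b , .] }  — reduce

No state contains more than one complete item.

Answer: No reduce-reduce conflicts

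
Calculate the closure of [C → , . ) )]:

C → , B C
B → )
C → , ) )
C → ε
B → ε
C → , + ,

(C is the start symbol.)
Start with: [C → , . ) )]
The dot precedes the terminal ')', so nothing is added.

CLOSURE = { [C → , . ) )] }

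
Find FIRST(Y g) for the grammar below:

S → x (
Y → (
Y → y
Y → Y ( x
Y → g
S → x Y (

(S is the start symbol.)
FIRST sets of the non-terminals involved (from the grammar, by fixed-point iteration):
  FIRST(Y) = { '(', 'g', 'y' }

To compute FIRST(Y g), process the symbols left to right:
Symbol Y is a non-terminal. Add FIRST(Y) \ {ε} = { '(', 'g', 'y' }
Y is not nullable (ε ∉ FIRST(Y)), so stop here.
FIRST(Y g) = { '(', 'g', 'y' }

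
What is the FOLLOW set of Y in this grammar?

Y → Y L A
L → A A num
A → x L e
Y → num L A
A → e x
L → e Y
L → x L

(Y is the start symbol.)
Y is the start symbol, so $ ∈ FOLLOW(Y).
In Y → Y L A: Y is followed by L A, add FIRST(L A) \ {ε} = { 'e', 'x' }
In L → e Y: Y is at the end, add FOLLOW(L)

The FOLLOW sets referred to above (computed the same way, to a fixed point):
  FOLLOW(L) = { 'e', 'x' }

Taking the union: FOLLOW(Y) = { $, 'e', 'x' }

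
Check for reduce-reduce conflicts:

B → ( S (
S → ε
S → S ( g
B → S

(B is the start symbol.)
Augment with B' → B and build the canonical LR(0) collection (I0 = CLOSURE({[B' → . B]}), then GOTO on every symbol after a dot until no new states appear). It has 8 states:
  I0: { [B → . ( S (], [B → . S], [B' → . B], [S → . S ( g], [S → .] }  — shift, reduce
  I1: { [B → ( . S (], [S → . S ( g], [S → .] }  — reduce
  I2: { [B' → B .] }  — accept
  I3: { [B → S .], [S → S . ( g] }  — shift, reduce
  I4: { [S → S ( . g] }  — shift
  I5: { [S → S ( g .] }  — reduce
  I6: { [B → ( S . (], [S → S . ( g] }  — shift
  I7: { [B → ( S ( .], [S → S ( . g] }  — shift, reduce

No state contains more than one complete item.

Answer: No reduce-reduce conflicts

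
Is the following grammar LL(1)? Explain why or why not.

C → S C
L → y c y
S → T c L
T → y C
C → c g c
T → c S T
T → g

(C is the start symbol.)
No. Predict set conflict for C: { 'c' }

Relevant sets:
  FIRST(S) = { 'c', 'g', 'y' }

For C:
  PREDICT(C → S C) = { 'c', 'g', 'y' }
  PREDICT(C → c g c) = { 'c' }
For T:
  PREDICT(T → y C) = { 'y' }
  PREDICT(T → c S T) = { 'c' }
  PREDICT(T → g) = { 'g' }
L, S have a single production, so nothing to check there.

Conflict found: Predict set conflict for C: { 'c' }
The grammar is NOT LL(1).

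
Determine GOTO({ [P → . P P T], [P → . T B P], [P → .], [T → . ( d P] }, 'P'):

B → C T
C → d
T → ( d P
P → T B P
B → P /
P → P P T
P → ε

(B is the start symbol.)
{ [P → . P P T], [P → . T B P], [P → .], [P → P . P T], [T → . ( d P] }

GOTO(I, 'P') = CLOSURE({ [A → αX.β] : [A → α.Xβ] ∈ I, X = 'P' })

Items with dot before 'P', with the dot advanced:
  [P → . P P T] → [P → P . P T]
Closure of the advanced items:
  [P → P . P T] has the dot before P: add [P → . T B P], [P → . P P T], [P → .]
  [P → . T B P] has the dot before T: add [T → . ( d P]

GOTO = { [P → . P P T], [P → . T B P], [P → .], [P → P . P T], [T → . ( d P] }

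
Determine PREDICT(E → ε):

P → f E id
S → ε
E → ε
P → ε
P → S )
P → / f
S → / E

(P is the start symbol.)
PREDICT(E → ε) = (FIRST(RHS) \ {ε}) ∪ (FOLLOW(E) if ε ∈ FIRST(RHS), i.e. RHS ⇒* ε)
The right-hand side is ε (FIRST(ε) = { ε }), so the predict set is FOLLOW(E) = { ')', 'id' }
PREDICT(E → ε) = { ')', 'id' }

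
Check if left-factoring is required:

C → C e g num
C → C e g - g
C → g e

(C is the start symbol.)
Yes, C has productions with common prefix 'C e g'

Left-factoring is needed when two productions for the same non-terminal
share a common prefix on the right-hand side.

Productions for C:
  C → C e g num
  C → C e g - g
  C → g e

Found common prefix 'C e g' in productions for C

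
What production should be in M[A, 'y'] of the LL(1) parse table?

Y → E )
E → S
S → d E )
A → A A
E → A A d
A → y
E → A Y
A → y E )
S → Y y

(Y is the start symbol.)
To find M[A, 'y'], we find productions for A where 'y' is in the predict set (PREDICT(N → α) = (FIRST(α) \ {ε}) ∪ (FOLLOW(N) if α ⇒* ε)).

Relevant sets:
  FIRST(A) = { 'y' }

A → A A: PREDICT = { 'y' }
  'y' is in predict set, so this production goes in M[A, 'y']
A → y: PREDICT = { 'y' }
  'y' is in predict set, so this production goes in M[A, 'y']
A → y E ): PREDICT = { 'y' }
  'y' is in predict set, so this production goes in M[A, 'y']

M[A, 'y'] = A → A A, A → y, A → y E )  (a multiply-defined cell — the grammar is not LL(1))

Answer: A → A A, A → y, A → y E )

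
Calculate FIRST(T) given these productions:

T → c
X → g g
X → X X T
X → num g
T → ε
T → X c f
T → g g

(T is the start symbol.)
To compute FIRST(T), examine every production with T on the left-hand side, reading each right-hand side left to right until a non-nullable symbol is reached.

FIRST sets of the other non-terminals involved (by the same procedure, iterated to a fixed point):
  FIRST(X) = { 'g', 'num' }

From T → c:
  - c is a terminal: add 'c' and stop
From T → ε:
  - ε-production, so ε ∈ FIRST(T)
From T → X c f:
  - X is a non-terminal: add FIRST(X) \ {ε} = { 'g', 'num' }
    X is not nullable, so stop
From T → g g:
  - g is a terminal: add 'g' and stop

Collecting: FIRST(T) = { 'c', 'g', 'num', ε }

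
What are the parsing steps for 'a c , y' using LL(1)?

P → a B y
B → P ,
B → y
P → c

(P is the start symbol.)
LL(1) parsing maintains a stack (initially the start symbol over $) and the input. At each step: if the stack top is a terminal, match it against the current input token; if it is a non-terminal N, replace it with the RHS of M[N, lookahead] (the unique production whose predict set contains the lookahead).

Stack is shown with the top on the left.

Stack    Input      Action
--------------------------
P $      a c , y $  output P → a B y
a B y $  a c , y $  match 'a'
B y $    c , y $    output B → P ,
P , y $  c , y $    output P → c
c , y $  c , y $    match 'c'
, y $    , y $      match ','
y $      y $        match 'y'
$        $          accept

The string is accepted.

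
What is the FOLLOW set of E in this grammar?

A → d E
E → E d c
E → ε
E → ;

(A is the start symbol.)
To compute FOLLOW(E), find every occurrence of E on a right-hand side N → α E β: add FIRST(β) \ {ε}, and if β is empty or nullable also add FOLLOW(N). Iterate to a fixed point.

In A → d E: E is at the end, add FOLLOW(A)
In E → E d c: E is followed by d c, add FIRST(d c) \ {ε} = { 'd' }

The FOLLOW sets referred to above (computed the same way, to a fixed point):
  FOLLOW(A) = { $ }

Taking the union: FOLLOW(E) = { $, 'd' }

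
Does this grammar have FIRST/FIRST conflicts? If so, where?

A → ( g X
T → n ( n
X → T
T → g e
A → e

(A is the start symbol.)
A FIRST/FIRST conflict occurs when two productions N → α and N → β for the same non-terminal have FIRST(α) ∩ FIRST(β) ≠ ∅ (with ε ∈ FIRST of a nullable right-hand side, so two nullable alternatives also conflict).

Productions for A:
  A → ( g X: FIRST = { '(' }
  A → e: FIRST = { 'e' }
Productions for T:
  T → n ( n: FIRST = { 'n' }
  T → g e: FIRST = { 'g' }
X has only one production, so no FIRST/FIRST conflict is possible there.

All alternatives of each non-terminal have pairwise disjoint FIRST sets.

Answer: No FIRST/FIRST conflicts.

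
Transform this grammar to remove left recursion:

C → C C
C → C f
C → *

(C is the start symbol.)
C → * C'
C' → C C'
C' → f C'
C' → ε

C is directly left-recursive. The standard transformation for
  A → A α₁ | ... | A α_m | β₁ | ... | β_n
is
  A  → β₁ A' | ... | β_n A'
  A' → α₁ A' | ... | α_m A' | ε

C → * becomes C → * C'
C → C C becomes C' → C C'
C → C f becomes C' → f C'
Add C' → ε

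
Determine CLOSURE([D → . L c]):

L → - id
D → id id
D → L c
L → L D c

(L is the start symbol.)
Start with: [D → . L c]
  [D → . L c] has the dot before L: add [L → . - id], [L → . L D c]
No further items can be added.

CLOSURE = { [D → . L c], [L → . - id], [L → . L D c] }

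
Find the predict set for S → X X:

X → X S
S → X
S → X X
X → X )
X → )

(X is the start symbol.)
PREDICT(S → X X) = (FIRST(RHS) \ {ε}) ∪ (FOLLOW(S) if ε ∈ FIRST(RHS), i.e. RHS ⇒* ε)
FIRST(X) = { ')' }
FIRST(X X) = { ')' }
ε ∉ FIRST(X X), so FOLLOW(S) is not added.
PREDICT(S → X X) = { ')' }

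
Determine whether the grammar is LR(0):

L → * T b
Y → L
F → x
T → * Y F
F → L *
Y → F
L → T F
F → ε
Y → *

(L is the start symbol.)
No. Shift-reduce conflict between [F → .] and [F → . x]

Augment with L' → L and build the canonical LR(0) collection (I0 = CLOSURE({[L' → . L]}), then GOTO on every symbol after a dot until no new states appear). It has 15 states:
  I0: { [L → . * T b], [L → . T F], [L' → . L], [T → . * Y F] }  — shift
  I1: { [F → . L *], [F → . x], [F → .], [L → * . T b], [L → . * T b], [L → . T F], [T → * . Y F], [T → . * Y F], [Y → . *], [Y → . F], [Y → . L] }  — shift, reduce
  I2: { [L' → L .] }  — accept
  I3: { [F → . L *], [F → . x], [F → .], [L → . * T b], [L → . T F], [L → T . F], [T → . * Y F] }  — shift, reduce
  I4: { [L → T F .] }  — reduce
  I5: { [F → L . *] }  — shift
  I6: { [F → x .] }  — reduce
  I7: { [F → L * .] }  — reduce
  I8: { [F → . L *], [F → . x], [F → .], [L → * . T b], [L → . * T b], [L → . T F], [T → * . Y F], [T → . * Y F], [Y → * .], [Y → . *], [Y → . F], [Y → . L] }  — shift, 2 reduces
  I9: { [Y → F .] }  — reduce
  I10: { [F → L . *], [Y → L .] }  — shift, reduce
  I11: { [F → . L *], [F → . x], [F → .], [L → * T . b], [L → . * T b], [L → . T F], [L → T . F], [T → . * Y F] }  — shift, reduce
  I12: { [F → . L *], [F → . x], [F → .], [L → . * T b], [L → . T F], [T → * Y . F], [T → . * Y F] }  — shift, reduce
  I13: { [T → * Y F .] }  — reduce
  I14: { [L → * T b .] }  — reduce

Conflict in state I1:
  Shift-reduce conflict between [F → .] and [F → . x]
So the grammar is NOT LR(0).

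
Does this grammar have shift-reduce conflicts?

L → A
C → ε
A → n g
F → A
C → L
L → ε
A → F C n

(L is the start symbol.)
Yes — I0: [L → .] vs [A → . n g]; I2: [C → .] vs [A → . n g]

Augment with L' → L and build the canonical LR(0) collection (I0 = CLOSURE({[L' → . L]}), then GOTO on every symbol after a dot until no new states appear). It has 9 states:
  I0: { [A → . F C n], [A → . n g], [F → . A], [L → . A], [L → .], [L' → . L] }  — shift, reduce
  I1: { [F → A .], [L → A .] }  — 2 reduces
  I2: { [A → . F C n], [A → . n g], [A → F . C n], [C → . L], [C → .], [F → . A], [L → . A], [L → .] }  — shift, 2 reduces
  I3: { [L' → L .] }  — accept
  I4: { [A → n . g] }  — shift
  I5: { [A → n g .] }  — reduce
  I6: { [A → F C . n] }  — shift
  I7: { [C → L .] }  — reduce
  I8: { [A → F C n .] }  — reduce

I0 contains reduce item [L → .] and shift item [A → . n g] — shift-reduce conflict.
I2 contains reduce items [C → .], [L → .] and shift item [A → . n g] — shift-reduce conflict.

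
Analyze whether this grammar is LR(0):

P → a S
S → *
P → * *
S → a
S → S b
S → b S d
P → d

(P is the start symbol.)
No. Shift-reduce conflict between [P → a S .] and [S → S . b]

A grammar is LR(0) if no state in the canonical LR(0) collection has:
  - both a shift item (dot before a terminal) and a complete item (shift-reduce conflict), or
  - two or more complete items (reduce-reduce conflict; the accept item [P' → P .] counts as a complete item here).

Augment with P' → P and build the canonical LR(0) collection (I0 = CLOSURE({[P' → . P]}), then GOTO on every symbol after a dot until no new states appear). It has 13 states:
  I0: { [P → . * *], [P → . a S], [P → . d], [P' → . P] }  — shift
  I1: { [P → * . *] }  — shift
  I2: { [P' → P .] }  — accept
  I3: { [P → a . S], [S → . *], [S → . S b], [S → . a], [S → . b S d] }  — shift
  I4: { [P → d .] }  — reduce
  I5: { [S → * .] }  — reduce
  I6: { [P → a S .], [S → S . b] }  — shift, reduce
  I7: { [S → a .] }  — reduce
  I8: { [S → . *], [S → . S b], [S → . a], [S → . b S d], [S → b . S d] }  — shift
  I9: { [S → S . b], [S → b S . d] }  — shift
  I10: { [S → S b .] }  — reduce
  I11: { [S → b S d .] }  — reduce
  I12: { [P → * * .] }  — reduce

Conflict in state I6:
  Shift-reduce conflict between [P → a S .] and [S → S . b]
So the grammar is NOT LR(0).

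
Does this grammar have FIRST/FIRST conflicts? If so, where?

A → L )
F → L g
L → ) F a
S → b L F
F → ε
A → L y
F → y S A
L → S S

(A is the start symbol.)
Yes. A → L ')' / A → L y on { ')', 'b' }

FIRST sets of the non-terminals at (or reachable through a nullable prefix from) the front of some alternative:
  FIRST(L) = { ')', 'b' }
  FIRST(S) = { 'b' }

Productions for A:
  A → L ): FIRST = { ')', 'b' }
  A → L y: FIRST = { ')', 'b' }
Productions for F:
  F → L g: FIRST = { ')', 'b' }
  F → ε: FIRST = { ε }
  F → y S A: FIRST = { 'y' }
Productions for L:
  L → ) F a: FIRST = { ')' }
  L → S S: FIRST = { 'b' }
S has only one production, so no FIRST/FIRST conflict is possible there.

Conflict for A: A → L ) and A → L y
  Overlap: { ')', 'b' }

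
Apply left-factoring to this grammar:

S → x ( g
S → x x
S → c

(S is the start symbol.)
Left-factoring transforms A → αβ₁ | αβ₂ into A → αA' and A' → β₁ | β₂
(α is the longest common prefix among the alternatives). Repeat until
no nonterminal has two alternatives with a common prefix.

Round 1: S has alternatives sharing prefix 'x'. Introduce S': S → x S'
  Add: S' → ( g
  Add: S' → x

No remaining common prefixes — done.

Resulting grammar:
S → x S'
S' → ( g
S' → x
S → c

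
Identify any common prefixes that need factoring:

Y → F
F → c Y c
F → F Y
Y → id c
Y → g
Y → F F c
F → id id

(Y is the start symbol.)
Left-factoring is needed when two productions for the same non-terminal
share a common prefix on the right-hand side.

Productions for Y:
  Y → F
  Y → id c
  Y → g
  Y → F F c
Productions for F:
  F → c Y c
  F → F Y
  F → id id

Found common prefix 'F' in productions for Y

Answer: Yes, Y has productions with common prefix 'F'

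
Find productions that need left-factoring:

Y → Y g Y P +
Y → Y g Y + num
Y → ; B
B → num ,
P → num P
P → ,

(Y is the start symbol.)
Left-factoring is needed when two productions for the same non-terminal
share a common prefix on the right-hand side.

Productions for Y:
  Y → Y g Y P +
  Y → Y g Y + num
  Y → ; B
Productions for P:
  P → num P
  P → ,

Found common prefix 'Y g Y' in productions for Y

Answer: Yes, Y has productions with common prefix 'Y g Y'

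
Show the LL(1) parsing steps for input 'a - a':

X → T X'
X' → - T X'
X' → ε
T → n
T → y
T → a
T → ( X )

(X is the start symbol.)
LL(1) parsing maintains a stack (initially the start symbol over $) and the input. At each step: if the stack top is a terminal, match it against the current input token; if it is a non-terminal N, replace it with the RHS of M[N, lookahead] (the unique production whose predict set contains the lookahead).

Stack is shown with the top on the left.

Stack     Input    Action
-------------------------
X $       a - a $  output X → T X'
T X' $    a - a $  output T → a
a X' $    a - a $  match 'a'
X' $      - a $    output X' → - T X'
- T X' $  - a $    match '-'
T X' $    a $      output T → a
a X' $    a $      match 'a'
X' $      $        output X' → ε
$         $        accept

The string is accepted.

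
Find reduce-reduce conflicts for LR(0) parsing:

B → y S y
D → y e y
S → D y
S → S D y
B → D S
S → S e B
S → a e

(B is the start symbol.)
No reduce-reduce conflicts

A reduce-reduce conflict occurs when an LR(0) state has two complete items [A → α .] and [B → β .] — both call for a reduction, and with no lookahead the parser cannot choose between them.

Augment with B' → B and build the canonical LR(0) collection (I0 = CLOSURE({[B' → . B]}), then GOTO on every symbol after a dot until no new states appear). It has 18 states:
  I0: { [B → . D S], [B → . y S y], [B' → . B], [D → . y e y] }  — shift
  I1: { [B' → B .] }  — accept
  I2: { [B → D . S], [D → . y e y], [S → . D y], [S → . S D y], [S → . S e B], [S → . a e] }  — shift
  I3: { [B → y . S y], [D → . y e y], [D → y . e y], [S → . D y], [S → . S D y], [S → . S e B], [S → . a e] }  — shift
  I4: { [S → D . y] }  — shift
  I5: { [B → y S . y], [D → . y e y], [S → S . D y], [S → S . e B] }  — shift
  I6: { [S → a . e] }  — shift
  I7: { [D → y e . y] }  — shift
  I8: { [D → y . e y] }  — shift
  I9: { [D → y e y .] }  — reduce
  I10: { [S → a e .] }  — reduce
  I11: { [S → S D . y] }  — shift
  I12: { [B → . D S], [B → . y S y], [D → . y e y], [S → S e . B] }  — shift
  I13: { [B → y S y .], [D → y . e y] }  — shift, reduce
  I14: { [S → S e B .] }  — reduce
  I15: { [S → S D y .] }  — reduce
  I16: { [S → D y .] }  — reduce
  I17: { [B → D S .], [D → . y e y], [S → S . D y], [S → S . e B] }  — shift, reduce

No state contains more than one complete item.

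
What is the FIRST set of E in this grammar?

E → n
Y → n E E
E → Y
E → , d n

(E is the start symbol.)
{ ',', 'n' }

To compute FIRST(E), examine every production with E on the left-hand side, reading each right-hand side left to right until a non-nullable symbol is reached.

FIRST sets of the other non-terminals involved (by the same procedure, iterated to a fixed point):
  FIRST(Y) = { 'n' }

From E → n:
  - n is a terminal: add 'n' and stop
From E → Y:
  - Y is a non-terminal: add FIRST(Y) \ {ε} = { 'n' }
    Y is not nullable, so stop
From E → , d n:
  - ',' is a terminal: add ',' and stop

Collecting: FIRST(E) = { ',', 'n' }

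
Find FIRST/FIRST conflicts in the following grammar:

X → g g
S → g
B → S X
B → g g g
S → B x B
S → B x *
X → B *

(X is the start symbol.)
Yes. X → g g / X → B '*' on { 'g' }; S → g / S → B x B on { 'g' }; S → g / S → B x '*' on { 'g' }; S → B x B / S → B x '*' on { 'g' }; B → S X / B → g g g on { 'g' }

FIRST sets of the non-terminals at (or reachable through a nullable prefix from) the front of some alternative:
  FIRST(B) = { 'g' }
  FIRST(S) = { 'g' }

Productions for X:
  X → g g: FIRST = { 'g' }
  X → B *: FIRST = { 'g' }
Productions for S:
  S → g: FIRST = { 'g' }
  S → B x B: FIRST = { 'g' }
  S → B x *: FIRST = { 'g' }
Productions for B:
  B → S X: FIRST = { 'g' }
  B → g g g: FIRST = { 'g' }

Conflict for X: X → g g and X → B *
  Overlap: { 'g' }
Conflict for S: S → g and S → B x B
  Overlap: { 'g' }
Conflict for S: S → g and S → B x *
  Overlap: { 'g' }
Conflict for S: S → B x B and S → B x *
  Overlap: { 'g' }
Conflict for B: B → S X and B → g g g
  Overlap: { 'g' }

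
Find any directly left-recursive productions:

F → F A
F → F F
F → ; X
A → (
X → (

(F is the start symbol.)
Yes, F is left-recursive

Direct left recursion occurs when N → N α for some non-terminal N (the right-hand side begins with the left-hand side itself).

F → F A: LEFT RECURSIVE (starts with F)
F → F F: LEFT RECURSIVE (starts with F)
F → ; X: starts with ';'
A → (: starts with '('
X → (: starts with '('

The grammar has direct left recursion on: F.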